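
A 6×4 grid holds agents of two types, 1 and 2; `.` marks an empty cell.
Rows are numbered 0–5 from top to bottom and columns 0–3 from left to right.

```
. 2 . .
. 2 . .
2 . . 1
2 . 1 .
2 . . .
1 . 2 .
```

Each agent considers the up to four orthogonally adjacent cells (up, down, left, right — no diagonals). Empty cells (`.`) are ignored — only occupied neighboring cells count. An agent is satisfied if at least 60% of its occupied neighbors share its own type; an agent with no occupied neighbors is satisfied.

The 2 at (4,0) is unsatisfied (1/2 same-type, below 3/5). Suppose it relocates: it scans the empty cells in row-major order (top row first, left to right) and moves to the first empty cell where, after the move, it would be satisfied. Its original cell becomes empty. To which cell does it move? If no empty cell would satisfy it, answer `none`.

(0,0)

Vacating (4,0). Empty cells in order:
  (0,0): 1/1 same-type → satisfied — stop here.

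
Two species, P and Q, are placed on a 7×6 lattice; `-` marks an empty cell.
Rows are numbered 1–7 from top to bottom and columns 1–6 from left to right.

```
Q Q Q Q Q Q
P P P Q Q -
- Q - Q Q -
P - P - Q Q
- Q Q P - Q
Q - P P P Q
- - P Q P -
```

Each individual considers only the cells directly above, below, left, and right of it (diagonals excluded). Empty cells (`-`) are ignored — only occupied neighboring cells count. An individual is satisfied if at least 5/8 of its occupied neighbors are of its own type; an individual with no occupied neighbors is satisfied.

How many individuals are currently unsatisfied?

Row 1: (1,1)Q 1/2 unhappy · (1,2)Q 2/3 ok · (1,3)Q 2/3 ok · (1,4)Q 3/3 ok · (1,5)Q 3/3 ok · (1,6)Q 1/1 ok
Row 2: (2,1)P 1/2 unhappy · (2,2)P 2/4 unhappy · (2,3)P 1/3 unhappy · (2,4)Q 3/4 ok · (2,5)Q 3/3 ok
Row 3: (3,2)Q 0/1 unhappy · (3,4)Q 2/2 ok · (3,5)Q 3/3 ok
Row 4: (4,1)P 0/0 ok · (4,3)P 0/1 unhappy · (4,5)Q 2/2 ok · (4,6)Q 2/2 ok
Row 5: (5,2)Q 1/1 ok · (5,3)Q 1/4 unhappy · (5,4)P 1/2 unhappy · (5,6)Q 2/2 ok
Row 6: (6,1)Q 0/0 ok · (6,3)P 2/3 ok · (6,4)P 3/4 ok · (6,5)P 2/3 ok · (6,6)Q 1/2 unhappy
Row 7: (7,3)P 1/2 unhappy · (7,4)Q 0/3 unhappy · (7,5)P 1/2 unhappy
Unsatisfied: (1,1), (2,1), (2,2), (2,3), (3,2), (4,3), (5,3), (5,4), (6,6), (7,3), (7,4), (7,5) — 12 in total.

12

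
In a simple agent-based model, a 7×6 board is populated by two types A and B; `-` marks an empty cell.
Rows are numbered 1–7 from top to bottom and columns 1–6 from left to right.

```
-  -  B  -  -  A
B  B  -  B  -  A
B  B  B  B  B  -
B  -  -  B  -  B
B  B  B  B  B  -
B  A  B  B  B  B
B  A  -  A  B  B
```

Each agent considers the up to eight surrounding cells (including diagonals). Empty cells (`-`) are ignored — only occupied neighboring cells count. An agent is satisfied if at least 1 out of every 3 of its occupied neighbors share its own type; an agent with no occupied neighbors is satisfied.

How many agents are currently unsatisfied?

3

(1,3)B 2/2 ok
(1,6)A 1/1 ok
(2,1)B 3/3 ok
(2,2)B 5/5 ok
(2,4)B 4/4 ok
(2,6)A 1/2 ok
(3,1)B 4/4 ok
(3,2)B 5/5 ok
(3,3)B 5/5 ok
(3,4)B 4/4 ok
(3,5)B 4/5 ok
(4,1)B 4/4 ok
(4,4)B 6/6 ok
(4,6)B 2/2 ok
(5,1)B 3/4 ok
(5,2)B 5/6 ok
(5,3)B 5/6 ok
(5,4)B 6/6 ok
(5,5)B 6/6 ok
(6,1)B 3/5 ok
(6,2)A 1/7 unhappy
(6,3)B 4/7 ok
(6,4)B 6/7 ok
(6,5)B 6/7 ok
(6,6)B 4/4 ok
(7,1)B 1/3 ok
(7,2)A 1/4 unhappy
(7,4)A 0/4 unhappy
(7,5)B 4/5 ok
(7,6)B 3/3 ok
Unsatisfied: (6,2), (7,2), (7,4) — 3 in total.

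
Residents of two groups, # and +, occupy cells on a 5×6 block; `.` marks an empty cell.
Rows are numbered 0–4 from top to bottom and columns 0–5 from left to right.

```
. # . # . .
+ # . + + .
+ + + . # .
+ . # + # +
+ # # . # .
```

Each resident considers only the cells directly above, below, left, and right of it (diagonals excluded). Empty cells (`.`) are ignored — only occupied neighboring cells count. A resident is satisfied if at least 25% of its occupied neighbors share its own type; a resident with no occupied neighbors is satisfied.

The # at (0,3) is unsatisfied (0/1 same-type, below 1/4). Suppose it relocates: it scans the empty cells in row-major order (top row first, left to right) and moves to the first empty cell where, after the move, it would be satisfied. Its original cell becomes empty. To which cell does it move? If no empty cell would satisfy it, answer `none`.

Vacating (0,3). Empty cells in order:
  (0,0): 1/2 same-type → satisfied — stop here.

(0,0)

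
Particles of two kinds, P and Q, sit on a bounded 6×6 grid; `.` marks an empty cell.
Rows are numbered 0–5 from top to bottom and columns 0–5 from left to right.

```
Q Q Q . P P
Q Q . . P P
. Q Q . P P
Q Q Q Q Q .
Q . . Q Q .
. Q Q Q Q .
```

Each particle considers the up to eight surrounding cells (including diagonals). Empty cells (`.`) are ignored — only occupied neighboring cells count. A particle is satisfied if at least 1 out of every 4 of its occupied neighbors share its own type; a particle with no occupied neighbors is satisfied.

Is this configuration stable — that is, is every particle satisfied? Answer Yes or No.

Yes

Row 0: (0,0)Q 3/3 satisfied · (0,1)Q 4/4 satisfied · (0,2)Q 2/2 satisfied · (0,4)P 3/3 satisfied · (0,5)P 3/3 satisfied
Row 1: (1,0)Q 4/4 satisfied · (1,1)Q 6/6 satisfied · (1,4)P 5/5 satisfied · (1,5)P 5/5 satisfied
Row 2: (2,1)Q 6/6 satisfied · (2,2)Q 5/5 satisfied · (2,4)P 3/5 satisfied · (2,5)P 3/4 satisfied
Row 3: (3,0)Q 3/3 satisfied · (3,1)Q 5/5 satisfied · (3,2)Q 5/5 satisfied · (3,3)Q 5/6 satisfied · (3,4)Q 3/5 satisfied
Row 4: (4,0)Q 3/3 satisfied · (4,3)Q 7/7 satisfied · (4,4)Q 5/5 satisfied
Row 5: (5,1)Q 2/2 satisfied · (5,2)Q 3/3 satisfied · (5,3)Q 4/4 satisfied · (5,4)Q 3/3 satisfied
All meet the threshold, so the configuration is stable.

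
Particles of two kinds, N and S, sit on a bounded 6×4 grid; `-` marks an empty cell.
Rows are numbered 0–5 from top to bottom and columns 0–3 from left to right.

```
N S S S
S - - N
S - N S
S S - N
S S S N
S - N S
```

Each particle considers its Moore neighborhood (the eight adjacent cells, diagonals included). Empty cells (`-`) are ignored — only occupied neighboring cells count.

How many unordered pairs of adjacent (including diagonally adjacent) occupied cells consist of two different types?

Scan each occupied cell's neighbors to the right and below (and the two forward diagonals) so each pair is counted once.
Row 0: N(0,0)–S(0,1)≠ N(0,0)–S(1,0)≠ S(0,1)–S(0,2)= S(0,1)–S(1,0)= S(0,2)–S(0,3)= S(0,2)–N(1,3)≠ S(0,3)–N(1,3)≠  → 4/7 unlike.
Row 1: S(1,0)–S(2,0)= N(1,3)–S(2,3)≠ N(1,3)–N(2,2)=  → 1/3 unlike.
Row 2: S(2,0)–S(3,0)= S(2,0)–S(3,1)= N(2,2)–S(2,3)≠ N(2,2)–N(3,3)= N(2,2)–S(3,1)≠ S(2,3)–N(3,3)≠  → 3/6 unlike.
Row 3: S(3,0)–S(3,1)= S(3,0)–S(4,0)= S(3,0)–S(4,1)= S(3,1)–S(4,1)= S(3,1)–S(4,2)= S(3,1)–S(4,0)= N(3,3)–N(4,3)= N(3,3)–S(4,2)≠  → 1/8 unlike.
Row 4: S(4,0)–S(4,1)= S(4,0)–S(5,0)= S(4,1)–S(4,2)= S(4,1)–N(5,2)≠ S(4,1)–S(5,0)= S(4,2)–N(4,3)≠ S(4,2)–N(5,2)≠ S(4,2)–S(5,3)= N(4,3)–S(5,3)≠ N(4,3)–N(5,2)=  → 4/10 unlike.
Row 5: N(5,2)–S(5,3)≠  → 1/1 unlike.
Total adjacent occupied pairs: 35; unlike-type pairs: 14.

14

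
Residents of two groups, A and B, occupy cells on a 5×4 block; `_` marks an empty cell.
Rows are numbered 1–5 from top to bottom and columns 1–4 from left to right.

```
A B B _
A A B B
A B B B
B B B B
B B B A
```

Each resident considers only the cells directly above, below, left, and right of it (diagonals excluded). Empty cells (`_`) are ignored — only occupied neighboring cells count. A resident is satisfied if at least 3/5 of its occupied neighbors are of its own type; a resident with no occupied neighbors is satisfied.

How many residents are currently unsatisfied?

Row 1: (1,1)A 1/2 unhappy · (1,2)B 1/3 unhappy · (1,3)B 2/2 ok
Row 2: (2,1)A 3/3 ok · (2,2)A 1/4 unhappy · (2,3)B 3/4 ok · (2,4)B 2/2 ok
Row 3: (3,1)A 1/3 unhappy · (3,2)B 2/4 unhappy · (3,3)B 4/4 ok · (3,4)B 3/3 ok
Row 4: (4,1)B 2/3 ok · (4,2)B 4/4 ok · (4,3)B 4/4 ok · (4,4)B 2/3 ok
Row 5: (5,1)B 2/2 ok · (5,2)B 3/3 ok · (5,3)B 2/3 ok · (5,4)A 0/2 unhappy
Unsatisfied: (1,1), (1,2), (2,2), (3,1), (3,2), (5,4) — 6 in total.

6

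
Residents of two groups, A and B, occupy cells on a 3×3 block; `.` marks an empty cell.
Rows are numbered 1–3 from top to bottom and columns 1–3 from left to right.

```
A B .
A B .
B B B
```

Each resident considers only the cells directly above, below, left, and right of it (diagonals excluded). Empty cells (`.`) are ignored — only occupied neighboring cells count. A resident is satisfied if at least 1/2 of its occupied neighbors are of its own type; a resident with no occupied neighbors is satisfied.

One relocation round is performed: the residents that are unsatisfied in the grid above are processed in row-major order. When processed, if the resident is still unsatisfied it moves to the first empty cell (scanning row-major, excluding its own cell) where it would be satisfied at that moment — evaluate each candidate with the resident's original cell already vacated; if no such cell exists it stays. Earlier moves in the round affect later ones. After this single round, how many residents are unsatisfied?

1

Initially unsatisfied (in order): (2,1).
  (2,1): no empty cell satisfies it; stays.
Resulting grid:
A B .
A B .
B B B
Unsatisfied now: (2,1).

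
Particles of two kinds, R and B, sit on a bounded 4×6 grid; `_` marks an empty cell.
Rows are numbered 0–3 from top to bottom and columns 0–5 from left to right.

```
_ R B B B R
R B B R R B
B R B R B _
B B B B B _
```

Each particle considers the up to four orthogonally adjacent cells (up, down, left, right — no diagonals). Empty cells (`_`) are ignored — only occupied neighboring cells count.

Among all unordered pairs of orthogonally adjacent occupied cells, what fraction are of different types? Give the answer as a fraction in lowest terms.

Scan each occupied cell's neighbors to the right and below so each pair is counted once.
From row 0: 6 unlike of 9 pairs (running 6/9).
From row 1: 6 unlike of 10 pairs (running 12/19).
From row 2: 6 unlike of 9 pairs (running 18/28).
From row 3: 0 unlike of 4 pairs (running 18/32).
Total adjacent occupied pairs: 32; unlike-type pairs: 18.
18/32 reduces to 9/16.

9/16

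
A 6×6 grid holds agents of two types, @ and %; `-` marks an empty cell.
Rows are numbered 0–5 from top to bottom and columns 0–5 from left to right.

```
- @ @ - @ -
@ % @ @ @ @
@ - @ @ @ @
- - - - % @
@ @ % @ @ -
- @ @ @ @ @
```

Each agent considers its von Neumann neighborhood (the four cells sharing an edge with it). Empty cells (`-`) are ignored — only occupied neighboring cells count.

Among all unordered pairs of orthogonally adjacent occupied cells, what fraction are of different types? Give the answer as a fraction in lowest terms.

3/11

Scan each occupied cell's neighbors to the right and below so each pair is counted once.
From row 0: 1 unlike of 4 pairs (running 1/4).
From row 1: 2 unlike of 10 pairs (running 3/14).
From row 2: 1 unlike of 5 pairs (running 4/19).
From row 3: 2 unlike of 2 pairs (running 6/21).
From row 4: 3 unlike of 8 pairs (running 9/29).
From row 5: 0 unlike of 4 pairs (running 9/33).
Total adjacent occupied pairs: 33; unlike-type pairs: 9.
9/33 reduces to 3/11.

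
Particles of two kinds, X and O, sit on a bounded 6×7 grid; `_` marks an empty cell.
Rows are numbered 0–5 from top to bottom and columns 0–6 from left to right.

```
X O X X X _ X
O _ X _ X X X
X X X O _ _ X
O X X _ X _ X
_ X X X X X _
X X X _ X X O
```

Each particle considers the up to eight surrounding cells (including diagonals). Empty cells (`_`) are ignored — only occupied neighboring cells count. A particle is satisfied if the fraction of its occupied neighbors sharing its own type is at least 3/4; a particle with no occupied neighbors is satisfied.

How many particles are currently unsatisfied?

Row 0: (0,0)X 0/2 unhappy · (0,1)O 1/4 unhappy · (0,2)X 2/3 unhappy · (0,3)X 4/4 ok · (0,4)X 3/3 ok · (0,6)X 2/2 ok
Row 1: (1,0)O 1/4 unhappy · (1,2)X 4/6 unhappy · (1,4)X 3/4 ok · (1,5)X 5/5 ok · (1,6)X 3/3 ok
Row 2: (2,0)X 2/4 unhappy · (2,1)X 5/7 unhappy · (2,2)X 4/5 ok · (2,3)O 0/5 unhappy · (2,6)X 3/3 ok
Row 3: (3,0)O 0/4 unhappy · (3,1)X 6/7 ok · (3,2)X 6/7 ok · (3,4)X 3/4 ok · (3,6)X 2/2 ok
Row 4: (4,1)X 6/7 ok · (4,2)X 6/6 ok · (4,3)X 6/6 ok · (4,4)X 5/5 ok · (4,5)X 5/6 ok
Row 5: (5,0)X 2/2 ok · (5,1)X 4/4 ok · (5,2)X 4/4 ok · (5,4)X 4/4 ok · (5,5)X 3/4 ok · (5,6)O 0/2 unhappy
Unsatisfied: (0,0), (0,1), (0,2), (1,0), (1,2), (2,0), (2,1), (2,3), (3,0), (5,6) — 10 in total.

10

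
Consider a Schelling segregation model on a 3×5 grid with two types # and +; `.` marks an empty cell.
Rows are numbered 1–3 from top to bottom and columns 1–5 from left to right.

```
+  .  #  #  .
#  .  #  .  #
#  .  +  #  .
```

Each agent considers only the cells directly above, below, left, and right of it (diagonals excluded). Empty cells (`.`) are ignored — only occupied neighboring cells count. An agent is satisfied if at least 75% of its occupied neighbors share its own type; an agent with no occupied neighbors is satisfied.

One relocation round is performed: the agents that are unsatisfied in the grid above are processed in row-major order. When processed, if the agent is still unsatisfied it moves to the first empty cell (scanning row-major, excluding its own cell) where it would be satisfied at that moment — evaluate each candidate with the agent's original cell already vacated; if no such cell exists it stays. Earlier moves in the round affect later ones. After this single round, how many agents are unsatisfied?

0

Initially unsatisfied (in order): (1,1), (2,1), (2,3), (3,3), (3,4).
  (1,1): no empty cell satisfies it; stays.
  (2,1) → (1,5).
  (2,3) → (2,2).
  (3,3): no empty cell satisfies it; stays.
  (3,4) → (2,4).
Resulting grid:
+ . # # #
. # . # #
# . + . .
All satisfied now.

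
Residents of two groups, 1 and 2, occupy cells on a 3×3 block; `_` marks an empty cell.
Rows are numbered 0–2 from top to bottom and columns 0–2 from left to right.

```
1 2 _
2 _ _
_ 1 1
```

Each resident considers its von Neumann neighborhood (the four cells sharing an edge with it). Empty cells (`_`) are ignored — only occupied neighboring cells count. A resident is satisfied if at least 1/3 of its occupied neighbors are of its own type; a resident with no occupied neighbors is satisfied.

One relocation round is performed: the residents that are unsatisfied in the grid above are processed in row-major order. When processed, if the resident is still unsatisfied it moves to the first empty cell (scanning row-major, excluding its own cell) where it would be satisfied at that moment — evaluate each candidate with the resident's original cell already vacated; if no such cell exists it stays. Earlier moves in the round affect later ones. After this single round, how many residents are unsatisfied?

0

Initially unsatisfied (in order): (0,0), (0,1), (1,0).
  (0,0) → (1,1).
  (0,1) → (0,0).
  (1,0): now satisfied by earlier moves; stays.
Resulting grid:
2 _ _
2 1 _
_ 1 1
All satisfied now.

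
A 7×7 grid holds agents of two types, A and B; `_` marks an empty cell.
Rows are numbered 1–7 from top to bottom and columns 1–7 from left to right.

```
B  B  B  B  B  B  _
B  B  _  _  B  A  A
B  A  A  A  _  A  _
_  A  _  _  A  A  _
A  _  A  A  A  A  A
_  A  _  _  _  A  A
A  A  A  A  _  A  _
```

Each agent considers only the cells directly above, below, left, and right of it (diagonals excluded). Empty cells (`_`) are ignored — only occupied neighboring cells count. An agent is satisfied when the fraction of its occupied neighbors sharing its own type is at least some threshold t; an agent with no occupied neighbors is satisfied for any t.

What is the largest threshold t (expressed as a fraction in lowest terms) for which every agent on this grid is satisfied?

(1,1)B 2/2
(1,2)B 3/3
(1,3)B 2/2
(1,4)B 2/2
(1,5)B 3/3
(1,6)B 1/2
(2,1)B 3/3
(2,2)B 2/3
(2,5)B 1/2
(2,6)A 2/4
(2,7)A 1/1
(3,1)B 1/2
(3,2)A 2/4
(3,3)A 2/2
(3,4)A 1/1
(3,6)A 2/2
(4,2)A 1/1
(4,5)A 2/2
(4,6)A 3/3
(5,1)A — no occupied neighbors
(5,3)A 1/1
(5,4)A 2/2
(5,5)A 3/3
(5,6)A 4/4
(5,7)A 2/2
(6,2)A 1/1
(6,6)A 3/3
(6,7)A 2/2
(7,1)A 1/1
(7,2)A 3/3
(7,3)A 2/2
(7,4)A 1/1
(7,6)A 1/1
The smallest same-type fraction is 1/2 at (1,6), which reduces to 1/2. Any threshold above that leaves this agent unsatisfied.

1/2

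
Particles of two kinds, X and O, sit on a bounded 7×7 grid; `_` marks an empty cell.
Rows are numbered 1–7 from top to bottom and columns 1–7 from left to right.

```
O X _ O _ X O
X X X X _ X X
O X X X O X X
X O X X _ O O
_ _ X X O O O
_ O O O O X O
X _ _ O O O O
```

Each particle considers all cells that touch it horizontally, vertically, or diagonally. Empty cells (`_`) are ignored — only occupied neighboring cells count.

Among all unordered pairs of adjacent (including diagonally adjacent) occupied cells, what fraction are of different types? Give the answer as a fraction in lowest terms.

Scan each occupied cell's neighbors to the right and below (and the two forward diagonals) so each pair is counted once.
Row 1: O(1,1)–X(1,2)≠ O(1,1)–X(2,1)≠ O(1,1)–X(2,2)≠ X(1,2)–X(2,2)= X(1,2)–X(2,3)= X(1,2)–X(2,1)= O(1,4)–X(2,4)≠ O(1,4)–X(2,3)≠ X(1,6)–O(1,7)≠ X(1,6)–X(2,6)= X(1,6)–X(2,7)= O(1,7)–X(2,7)≠ O(1,7)–X(2,6)≠  → 8/13 unlike.
Row 2: X(2,1)–X(2,2)= X(2,1)–O(3,1)≠ X(2,1)–X(3,2)= X(2,2)–X(2,3)= X(2,2)–X(3,2)= X(2,2)–X(3,3)= X(2,2)–O(3,1)≠ X(2,3)–X(2,4)= X(2,3)–X(3,3)= X(2,3)–X(3,4)= X(2,3)–X(3,2)= X(2,4)–X(3,4)= X(2,4)–O(3,5)≠ X(2,4)–X(3,3)= X(2,6)–X(2,7)= X(2,6)–X(3,6)= X(2,6)–X(3,7)= X(2,6)–O(3,5)≠ X(2,7)–X(3,7)= X(2,7)–X(3,6)=  → 4/20 unlike.
Row 3: O(3,1)–X(3,2)≠ O(3,1)–X(4,1)≠ O(3,1)–O(4,2)= X(3,2)–X(3,3)= X(3,2)–O(4,2)≠ X(3,2)–X(4,3)= X(3,2)–X(4,1)= X(3,3)–X(3,4)= X(3,3)–X(4,3)= X(3,3)–X(4,4)= X(3,3)–O(4,2)≠ X(3,4)–O(3,5)≠ X(3,4)–X(4,4)= X(3,4)–X(4,3)= O(3,5)–X(3,6)≠ O(3,5)–O(4,6)= O(3,5)–X(4,4)≠ X(3,6)–X(3,7)= X(3,6)–O(4,6)≠ X(3,6)–O(4,7)≠ X(3,7)–O(4,7)≠ X(3,7)–O(4,6)≠  → 11/22 unlike.
Row 4: X(4,1)–O(4,2)≠ O(4,2)–X(4,3)≠ O(4,2)–X(5,3)≠ X(4,3)–X(4,4)= X(4,3)–X(5,3)= X(4,3)–X(5,4)= X(4,4)–X(5,4)= X(4,4)–O(5,5)≠ X(4,4)–X(5,3)= O(4,6)–O(4,7)= O(4,6)–O(5,6)= O(4,6)–O(5,7)= O(4,6)–O(5,5)= O(4,7)–O(5,7)= O(4,7)–O(5,6)=  → 4/15 unlike.
Row 5: X(5,3)–X(5,4)= X(5,3)–O(6,3)≠ X(5,3)–O(6,4)≠ X(5,3)–O(6,2)≠ X(5,4)–O(5,5)≠ X(5,4)–O(6,4)≠ X(5,4)–O(6,5)≠ X(5,4)–O(6,3)≠ O(5,5)–O(5,6)= O(5,5)–O(6,5)= O(5,5)–X(6,6)≠ O(5,5)–O(6,4)= O(5,6)–O(5,7)= O(5,6)–X(6,6)≠ O(5,6)–O(6,7)= O(5,6)–O(6,5)= O(5,7)–O(6,7)= O(5,7)–X(6,6)≠  → 10/18 unlike.
Row 6: O(6,2)–O(6,3)= O(6,2)–X(7,1)≠ O(6,3)–O(6,4)= O(6,3)–O(7,4)= O(6,4)–O(6,5)= O(6,4)–O(7,4)= O(6,4)–O(7,5)= O(6,5)–X(6,6)≠ O(6,5)–O(7,5)= O(6,5)–O(7,6)= O(6,5)–O(7,4)= X(6,6)–O(6,7)≠ X(6,6)–O(7,6)≠ X(6,6)–O(7,7)≠ X(6,6)–O(7,5)≠ O(6,7)–O(7,7)= O(6,7)–O(7,6)=  → 6/17 unlike.
Row 7: O(7,4)–O(7,5)= O(7,5)–O(7,6)= O(7,6)–O(7,7)=  → 0/3 unlike.
Total adjacent occupied pairs: 108; unlike-type pairs: 43.
43/108 is already in lowest terms.

43/108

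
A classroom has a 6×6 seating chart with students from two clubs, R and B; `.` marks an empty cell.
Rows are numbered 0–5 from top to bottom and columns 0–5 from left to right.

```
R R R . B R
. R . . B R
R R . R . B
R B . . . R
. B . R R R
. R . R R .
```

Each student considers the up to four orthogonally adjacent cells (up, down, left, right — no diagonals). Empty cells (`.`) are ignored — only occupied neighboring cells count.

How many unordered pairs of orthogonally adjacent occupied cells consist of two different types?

7

Scan each occupied cell's neighbors to the right and below so each pair is counted once.
Row 0: R(0,0)–R(0,1)= R(0,1)–R(0,2)= R(0,1)–R(1,1)= B(0,4)–R(0,5)≠ B(0,4)–B(1,4)= R(0,5)–R(1,5)=  → 1/6 unlike.
Row 1: R(1,1)–R(2,1)= B(1,4)–R(1,5)≠ R(1,5)–B(2,5)≠  → 2/3 unlike.
Row 2: R(2,0)–R(2,1)= R(2,0)–R(3,0)= R(2,1)–B(3,1)≠ B(2,5)–R(3,5)≠  → 2/4 unlike.
Row 3: R(3,0)–B(3,1)≠ B(3,1)–B(4,1)= R(3,5)–R(4,5)=  → 1/3 unlike.
Row 4: B(4,1)–R(5,1)≠ R(4,3)–R(4,4)= R(4,3)–R(5,3)= R(4,4)–R(4,5)= R(4,4)–R(5,4)=  → 1/5 unlike.
Row 5: R(5,3)–R(5,4)=  → 0/1 unlike.
Total adjacent occupied pairs: 22; unlike-type pairs: 7.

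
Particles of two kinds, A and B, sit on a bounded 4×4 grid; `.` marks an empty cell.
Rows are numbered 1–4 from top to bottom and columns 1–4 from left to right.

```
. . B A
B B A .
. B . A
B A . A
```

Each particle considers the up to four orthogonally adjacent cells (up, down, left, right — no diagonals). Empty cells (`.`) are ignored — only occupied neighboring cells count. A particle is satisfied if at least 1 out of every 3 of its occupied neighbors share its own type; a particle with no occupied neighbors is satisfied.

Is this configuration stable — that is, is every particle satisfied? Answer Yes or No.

(1,3)B 0/2 not
(1,4)A 0/1 not
(2,1)B 1/1 satisfied
(2,2)B 2/3 satisfied
(2,3)A 0/2 not
(3,2)B 1/2 satisfied
(3,4)A 1/1 satisfied
(4,1)B 0/1 not
(4,2)A 0/2 not
(4,4)A 1/1 satisfied
For instance (1,3) has only 0/2 same-type neighbors, below 1/3.

No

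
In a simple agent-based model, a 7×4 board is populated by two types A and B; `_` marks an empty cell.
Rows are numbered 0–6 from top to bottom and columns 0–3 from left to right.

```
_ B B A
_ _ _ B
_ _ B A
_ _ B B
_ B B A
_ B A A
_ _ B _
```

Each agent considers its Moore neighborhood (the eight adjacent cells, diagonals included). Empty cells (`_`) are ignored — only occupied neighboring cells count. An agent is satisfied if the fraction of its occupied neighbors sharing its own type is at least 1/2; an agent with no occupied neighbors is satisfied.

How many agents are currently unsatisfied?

Row 0: (0,1)B 1/1 ok · (0,2)B 2/3 ok · (0,3)A 0/2 unhappy
Row 1: (1,3)B 2/4 ok
Row 2: (2,2)B 3/4 ok · (2,3)A 0/4 unhappy
Row 3: (3,2)B 4/6 ok · (3,3)B 3/5 ok
Row 4: (4,1)B 3/4 ok · (4,2)B 4/7 ok · (4,3)A 2/5 unhappy
Row 5: (5,1)B 3/4 ok · (5,2)A 2/6 unhappy · (5,3)A 2/4 ok
Row 6: (6,2)B 1/3 unhappy
Unsatisfied: (0,3), (2,3), (4,3), (5,2), (6,2) — 5 in total.

5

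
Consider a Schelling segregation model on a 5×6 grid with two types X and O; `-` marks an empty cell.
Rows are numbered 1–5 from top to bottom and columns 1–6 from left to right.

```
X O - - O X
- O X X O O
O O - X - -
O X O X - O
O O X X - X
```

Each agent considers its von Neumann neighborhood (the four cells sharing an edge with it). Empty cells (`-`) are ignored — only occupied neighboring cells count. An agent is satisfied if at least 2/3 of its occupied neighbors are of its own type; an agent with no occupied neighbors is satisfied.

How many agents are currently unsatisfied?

12

(1,1)X 0/1 ✗
(1,2)O 1/2 ✗
(1,5)O 1/2 ✗
(1,6)X 0/2 ✗
(2,2)O 2/3 ✓
(2,3)X 1/2 ✗
(2,4)X 2/3 ✓
(2,5)O 2/3 ✓
(2,6)O 1/2 ✗
(3,1)O 2/2 ✓
(3,2)O 2/3 ✓
(3,4)X 2/2 ✓
(4,1)O 2/3 ✓
(4,2)X 0/4 ✗
(4,3)O 0/3 ✗
(4,4)X 2/3 ✓
(4,6)O 0/1 ✗
(5,1)O 2/2 ✓
(5,2)O 1/3 ✗
(5,3)X 1/3 ✗
(5,4)X 2/2 ✓
(5,6)X 0/1 ✗
Unsatisfied: (1,1), (1,2), (1,5), (1,6), (2,3), (2,6), (4,2), (4,3), (4,6), (5,2), (5,3), (5,6) — 12 in total.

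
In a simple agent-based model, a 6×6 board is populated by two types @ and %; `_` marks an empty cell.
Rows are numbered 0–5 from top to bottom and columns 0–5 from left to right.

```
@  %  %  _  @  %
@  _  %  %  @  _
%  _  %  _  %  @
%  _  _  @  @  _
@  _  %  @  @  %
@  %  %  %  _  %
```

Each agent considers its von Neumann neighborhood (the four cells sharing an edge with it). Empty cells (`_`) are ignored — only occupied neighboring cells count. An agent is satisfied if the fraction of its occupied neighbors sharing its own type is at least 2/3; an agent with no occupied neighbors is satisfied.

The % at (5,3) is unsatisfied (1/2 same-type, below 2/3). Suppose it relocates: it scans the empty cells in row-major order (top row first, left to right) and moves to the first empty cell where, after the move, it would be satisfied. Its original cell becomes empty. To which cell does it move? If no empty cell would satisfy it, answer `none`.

(0,3)

Vacating (5,3). Empty cells in order:
  (0,3): 2/3 same-type → satisfied — stop here.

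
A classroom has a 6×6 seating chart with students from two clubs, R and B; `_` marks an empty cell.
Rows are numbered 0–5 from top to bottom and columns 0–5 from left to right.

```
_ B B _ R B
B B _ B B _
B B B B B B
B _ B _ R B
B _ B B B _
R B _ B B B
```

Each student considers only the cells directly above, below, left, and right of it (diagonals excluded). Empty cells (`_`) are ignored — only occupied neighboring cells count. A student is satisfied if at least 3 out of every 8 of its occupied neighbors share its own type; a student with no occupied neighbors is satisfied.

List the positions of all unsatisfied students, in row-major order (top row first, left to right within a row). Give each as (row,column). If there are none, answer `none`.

(0,1)B 2/2 satisfied
(0,2)B 1/1 satisfied
(0,4)R 0/2 not
(0,5)B 0/1 not
(1,0)B 2/2 satisfied
(1,1)B 3/3 satisfied
(1,3)B 2/2 satisfied
(1,4)B 2/3 satisfied
(2,0)B 3/3 satisfied
(2,1)B 3/3 satisfied
(2,2)B 3/3 satisfied
(2,3)B 3/3 satisfied
(2,4)B 3/4 satisfied
(2,5)B 2/2 satisfied
(3,0)B 2/2 satisfied
(3,2)B 2/2 satisfied
(3,4)R 0/3 not
(3,5)B 1/2 satisfied
(4,0)B 1/2 satisfied
(4,2)B 2/2 satisfied
(4,3)B 3/3 satisfied
(4,4)B 2/3 satisfied
(5,0)R 0/2 not
(5,1)B 0/1 not
(5,3)B 2/2 satisfied
(5,4)B 3/3 satisfied
(5,5)B 1/1 satisfied

(0,4), (0,5), (3,4), (5,0), (5,1)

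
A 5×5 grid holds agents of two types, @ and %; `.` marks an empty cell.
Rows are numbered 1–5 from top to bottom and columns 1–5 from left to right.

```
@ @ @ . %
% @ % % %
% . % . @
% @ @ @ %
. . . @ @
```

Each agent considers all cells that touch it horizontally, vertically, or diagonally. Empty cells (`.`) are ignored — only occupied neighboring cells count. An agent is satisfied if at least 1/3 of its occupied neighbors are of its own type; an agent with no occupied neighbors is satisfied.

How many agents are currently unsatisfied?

4

Row 1: (1,1)@ 2/3 satisfied · (1,2)@ 3/5 satisfied · (1,3)@ 2/4 satisfied · (1,5)% 2/2 satisfied
Row 2: (2,1)% 1/4 not · (2,2)@ 3/7 satisfied · (2,3)% 2/5 satisfied · (2,4)% 4/6 satisfied · (2,5)% 2/3 satisfied
Row 3: (3,1)% 2/4 satisfied · (3,3)% 2/6 satisfied · (3,5)@ 1/4 not
Row 4: (4,1)% 1/2 satisfied · (4,2)@ 1/4 not · (4,3)@ 3/4 satisfied · (4,4)@ 4/6 satisfied · (4,5)% 0/4 not
Row 5: (5,4)@ 3/4 satisfied · (5,5)@ 2/3 satisfied
Unsatisfied: (2,1), (3,5), (4,2), (4,5) — 4 in total.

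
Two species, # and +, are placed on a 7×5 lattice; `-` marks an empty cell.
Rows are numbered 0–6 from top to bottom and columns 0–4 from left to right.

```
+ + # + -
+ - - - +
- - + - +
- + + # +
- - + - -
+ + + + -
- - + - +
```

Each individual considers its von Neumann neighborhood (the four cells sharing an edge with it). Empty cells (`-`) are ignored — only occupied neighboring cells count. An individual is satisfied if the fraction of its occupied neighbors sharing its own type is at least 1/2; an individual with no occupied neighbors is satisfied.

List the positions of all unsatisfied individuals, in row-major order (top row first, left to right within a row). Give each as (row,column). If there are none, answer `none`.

(0,2), (0,3), (3,3)

(0,0)+ 2/2 ✓
(0,1)+ 1/2 ✓
(0,2)# 0/2 ✗
(0,3)+ 0/1 ✗
(1,0)+ 1/1 ✓
(1,4)+ 1/1 ✓
(2,2)+ 1/1 ✓
(2,4)+ 2/2 ✓
(3,1)+ 1/1 ✓
(3,2)+ 3/4 ✓
(3,3)# 0/2 ✗
(3,4)+ 1/2 ✓
(4,2)+ 2/2 ✓
(5,0)+ 1/1 ✓
(5,1)+ 2/2 ✓
(5,2)+ 4/4 ✓
(5,3)+ 1/1 ✓
(6,2)+ 1/1 ✓
(6,4)+ 0/0 ✓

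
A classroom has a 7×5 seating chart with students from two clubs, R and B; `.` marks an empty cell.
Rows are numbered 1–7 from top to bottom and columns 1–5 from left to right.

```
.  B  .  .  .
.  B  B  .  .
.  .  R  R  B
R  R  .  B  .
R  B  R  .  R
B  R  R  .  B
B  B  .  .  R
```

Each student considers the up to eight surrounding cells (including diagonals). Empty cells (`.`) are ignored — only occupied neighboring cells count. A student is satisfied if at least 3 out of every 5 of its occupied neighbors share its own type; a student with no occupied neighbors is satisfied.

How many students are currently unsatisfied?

Row 1: (1,2)B 2/2 satisfied
Row 2: (2,2)B 2/3 satisfied · (2,3)B 2/4 not
Row 3: (3,3)R 2/5 not · (3,4)R 1/4 not · (3,5)B 1/2 not
Row 4: (4,1)R 2/3 satisfied · (4,2)R 4/5 satisfied · (4,4)B 1/5 not
Row 5: (5,1)R 3/5 satisfied · (5,2)B 1/7 not · (5,3)R 3/5 satisfied · (5,5)R 0/2 not
Row 6: (6,1)B 3/5 satisfied · (6,2)R 3/7 not · (6,3)R 2/4 not · (6,5)B 0/2 not
Row 7: (7,1)B 2/3 satisfied · (7,2)B 2/4 not · (7,5)R 0/1 not
Unsatisfied: (2,3), (3,3), (3,4), (3,5), (4,4), (5,2), (5,5), (6,2), (6,3), (6,5), (7,2), (7,5) — 12 in total.

12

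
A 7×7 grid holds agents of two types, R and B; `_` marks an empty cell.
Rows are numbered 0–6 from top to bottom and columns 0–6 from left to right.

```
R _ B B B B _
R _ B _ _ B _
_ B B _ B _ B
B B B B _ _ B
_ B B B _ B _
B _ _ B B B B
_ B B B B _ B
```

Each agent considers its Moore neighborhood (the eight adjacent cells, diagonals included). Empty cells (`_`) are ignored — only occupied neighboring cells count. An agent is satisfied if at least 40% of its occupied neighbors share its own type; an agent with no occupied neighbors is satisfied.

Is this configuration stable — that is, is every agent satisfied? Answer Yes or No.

Yes

Row 0: (0,0)R 1/1 ✓ · (0,2)B 2/2 ✓ · (0,3)B 3/3 ✓ · (0,4)B 3/3 ✓ · (0,5)B 2/2 ✓
Row 1: (1,0)R 1/2 ✓ · (1,2)B 4/4 ✓ · (1,5)B 4/4 ✓
Row 2: (2,1)B 5/6 ✓ · (2,2)B 5/5 ✓ · (2,4)B 2/2 ✓ · (2,6)B 2/2 ✓
Row 3: (3,0)B 3/3 ✓ · (3,1)B 6/6 ✓ · (3,2)B 7/7 ✓ · (3,3)B 5/5 ✓ · (3,6)B 2/2 ✓
Row 4: (4,1)B 5/5 ✓ · (4,2)B 6/6 ✓ · (4,3)B 5/5 ✓ · (4,5)B 4/4 ✓
Row 5: (5,0)B 2/2 ✓ · (5,3)B 6/6 ✓ · (5,4)B 6/6 ✓ · (5,5)B 5/5 ✓ · (5,6)B 3/3 ✓
Row 6: (6,1)B 2/2 ✓ · (6,2)B 3/3 ✓ · (6,3)B 4/4 ✓ · (6,4)B 4/4 ✓ · (6,6)B 2/2 ✓
All meet the threshold, so the configuration is stable.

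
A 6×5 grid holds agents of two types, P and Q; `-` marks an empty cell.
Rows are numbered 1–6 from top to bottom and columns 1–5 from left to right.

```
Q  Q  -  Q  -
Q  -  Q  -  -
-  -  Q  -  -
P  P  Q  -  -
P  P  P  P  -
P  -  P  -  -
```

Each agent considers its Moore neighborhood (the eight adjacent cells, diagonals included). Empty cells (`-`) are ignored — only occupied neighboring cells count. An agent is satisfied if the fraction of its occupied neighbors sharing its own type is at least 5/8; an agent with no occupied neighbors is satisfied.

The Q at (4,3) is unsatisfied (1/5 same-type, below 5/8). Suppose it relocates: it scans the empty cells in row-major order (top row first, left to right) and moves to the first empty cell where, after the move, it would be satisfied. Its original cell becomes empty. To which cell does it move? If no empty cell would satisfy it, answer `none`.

(1,3)

Vacating (4,3). Empty cells in order:
  (1,3): 3/3 same-type → satisfied — stop here.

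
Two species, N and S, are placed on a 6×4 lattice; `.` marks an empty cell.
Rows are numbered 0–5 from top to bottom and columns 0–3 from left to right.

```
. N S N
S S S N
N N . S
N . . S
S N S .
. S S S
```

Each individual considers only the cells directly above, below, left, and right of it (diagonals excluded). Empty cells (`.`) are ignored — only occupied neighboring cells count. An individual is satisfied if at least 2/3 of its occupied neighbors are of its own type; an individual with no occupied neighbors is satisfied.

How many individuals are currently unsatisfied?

Row 0: (0,1)N 0/2 ✗ · (0,2)S 1/3 ✗ · (0,3)N 1/2 ✗
Row 1: (1,0)S 1/2 ✗ · (1,1)S 2/4 ✗ · (1,2)S 2/3 ✓ · (1,3)N 1/3 ✗
Row 2: (2,0)N 2/3 ✓ · (2,1)N 1/2 ✗ · (2,3)S 1/2 ✗
Row 3: (3,0)N 1/2 ✗ · (3,3)S 1/1 ✓
Row 4: (4,0)S 0/2 ✗ · (4,1)N 0/3 ✗ · (4,2)S 1/2 ✗
Row 5: (5,1)S 1/2 ✗ · (5,2)S 3/3 ✓ · (5,3)S 1/1 ✓
Unsatisfied: (0,1), (0,2), (0,3), (1,0), (1,1), (1,3), (2,1), (2,3), (3,0), (4,0), (4,1), (4,2), (5,1) — 13 in total.

13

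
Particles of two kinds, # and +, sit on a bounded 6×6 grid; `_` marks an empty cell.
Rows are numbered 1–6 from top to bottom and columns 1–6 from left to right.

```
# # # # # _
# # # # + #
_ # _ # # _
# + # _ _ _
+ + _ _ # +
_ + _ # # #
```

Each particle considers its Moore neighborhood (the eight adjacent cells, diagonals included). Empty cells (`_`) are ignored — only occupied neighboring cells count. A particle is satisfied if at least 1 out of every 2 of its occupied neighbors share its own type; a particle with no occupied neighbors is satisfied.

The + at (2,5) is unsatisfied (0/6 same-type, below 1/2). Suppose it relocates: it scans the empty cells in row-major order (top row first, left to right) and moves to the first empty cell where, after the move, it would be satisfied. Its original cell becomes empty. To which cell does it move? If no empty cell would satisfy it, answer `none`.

Vacating (2,5). Empty cells in order:
  (1,6): 0/2 same-type → still unsatisfied.
  (3,1): 1/5 same-type → still unsatisfied.
  (3,3): 1/7 same-type → still unsatisfied.
  (3,6): 0/2 same-type → still unsatisfied.
  (4,4): 0/4 same-type → still unsatisfied.
  (4,5): 1/4 same-type → still unsatisfied.
  (4,6): 1/3 same-type → still unsatisfied.
  (5,3): 3/5 same-type → satisfied — stop here.

(5,3)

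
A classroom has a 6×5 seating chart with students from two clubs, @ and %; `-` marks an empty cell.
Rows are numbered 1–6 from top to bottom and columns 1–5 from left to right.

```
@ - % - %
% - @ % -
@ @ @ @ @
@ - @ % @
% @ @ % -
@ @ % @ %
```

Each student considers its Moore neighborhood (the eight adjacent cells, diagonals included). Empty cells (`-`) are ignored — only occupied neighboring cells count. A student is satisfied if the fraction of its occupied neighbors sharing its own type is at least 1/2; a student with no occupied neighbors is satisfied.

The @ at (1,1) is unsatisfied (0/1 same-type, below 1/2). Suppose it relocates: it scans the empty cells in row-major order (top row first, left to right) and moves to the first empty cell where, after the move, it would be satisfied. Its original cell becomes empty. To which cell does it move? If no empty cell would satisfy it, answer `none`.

Vacating (1,1). Empty cells in order:
  (1,2): 1/3 same-type → still unsatisfied.
  (1,4): 1/4 same-type → still unsatisfied.
  (2,2): 4/6 same-type → satisfied — stop here.

(2,2)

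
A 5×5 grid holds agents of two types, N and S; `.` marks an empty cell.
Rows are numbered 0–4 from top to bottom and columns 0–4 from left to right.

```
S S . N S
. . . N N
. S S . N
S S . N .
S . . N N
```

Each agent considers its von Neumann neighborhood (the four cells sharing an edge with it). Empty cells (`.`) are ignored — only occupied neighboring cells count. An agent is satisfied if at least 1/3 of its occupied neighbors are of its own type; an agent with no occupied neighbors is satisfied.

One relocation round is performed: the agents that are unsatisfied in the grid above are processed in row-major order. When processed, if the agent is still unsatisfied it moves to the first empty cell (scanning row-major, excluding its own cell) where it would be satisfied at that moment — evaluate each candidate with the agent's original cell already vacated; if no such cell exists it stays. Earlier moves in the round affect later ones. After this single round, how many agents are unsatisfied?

0

Initially unsatisfied (in order): (0,4).
  (0,4) → (0,2).
Resulting grid:
S S S N .
. . . N N
. S S . N
S S . N .
S . . N N
All satisfied now.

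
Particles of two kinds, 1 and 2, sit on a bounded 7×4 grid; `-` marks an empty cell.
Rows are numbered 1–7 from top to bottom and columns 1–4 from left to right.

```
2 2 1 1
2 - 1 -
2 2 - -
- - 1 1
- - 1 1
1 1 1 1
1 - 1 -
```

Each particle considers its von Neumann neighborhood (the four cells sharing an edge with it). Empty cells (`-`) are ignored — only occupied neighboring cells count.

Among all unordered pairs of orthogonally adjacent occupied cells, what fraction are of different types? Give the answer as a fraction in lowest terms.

Scan each occupied cell's neighbors to the right and below so each pair is counted once.
From row 1: 1 unlike of 5 pairs (running 1/5).
From row 2: 0 unlike of 1 pairs (running 1/6).
From row 3: 0 unlike of 1 pairs (running 1/7).
From row 4: 0 unlike of 3 pairs (running 1/10).
From row 5: 0 unlike of 3 pairs (running 1/13).
From row 6: 0 unlike of 5 pairs (running 1/18).
Total adjacent occupied pairs: 18; unlike-type pairs: 1.
1/18 is already in lowest terms.

1/18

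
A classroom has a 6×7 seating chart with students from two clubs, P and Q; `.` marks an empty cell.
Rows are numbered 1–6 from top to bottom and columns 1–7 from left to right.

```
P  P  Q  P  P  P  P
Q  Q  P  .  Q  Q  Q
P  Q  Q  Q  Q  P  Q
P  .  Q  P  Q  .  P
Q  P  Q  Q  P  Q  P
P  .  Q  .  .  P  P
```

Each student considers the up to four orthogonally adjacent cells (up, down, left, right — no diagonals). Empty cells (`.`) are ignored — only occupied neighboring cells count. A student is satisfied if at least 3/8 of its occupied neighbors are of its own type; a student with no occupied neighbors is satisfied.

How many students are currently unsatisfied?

15

(1,1)P 1/2 ok
(1,2)P 1/3 unhappy
(1,3)Q 0/3 unhappy
(1,4)P 1/2 ok
(1,5)P 2/3 ok
(1,6)P 2/3 ok
(1,7)P 1/2 ok
(2,1)Q 1/3 unhappy
(2,2)Q 2/4 ok
(2,3)P 0/3 unhappy
(2,5)Q 2/3 ok
(2,6)Q 2/4 ok
(2,7)Q 2/3 ok
(3,1)P 1/3 unhappy
(3,2)Q 2/3 ok
(3,3)Q 3/4 ok
(3,4)Q 2/3 ok
(3,5)Q 3/4 ok
(3,6)P 0/3 unhappy
(3,7)Q 1/3 unhappy
(4,1)P 1/2 ok
(4,3)Q 2/3 ok
(4,4)P 0/4 unhappy
(4,5)Q 1/3 unhappy
(4,7)P 1/2 ok
(5,1)Q 0/3 unhappy
(5,2)P 0/2 unhappy
(5,3)Q 3/4 ok
(5,4)Q 1/3 unhappy
(5,5)P 0/3 unhappy
(5,6)Q 0/3 unhappy
(5,7)P 2/3 ok
(6,1)P 0/1 unhappy
(6,3)Q 1/1 ok
(6,6)P 1/2 ok
(6,7)P 2/2 ok
Unsatisfied: (1,2), (1,3), (2,1), (2,3), (3,1), (3,6), (3,7), (4,4), (4,5), (5,1), (5,2), (5,4), (5,5), (5,6), (6,1) — 15 in total.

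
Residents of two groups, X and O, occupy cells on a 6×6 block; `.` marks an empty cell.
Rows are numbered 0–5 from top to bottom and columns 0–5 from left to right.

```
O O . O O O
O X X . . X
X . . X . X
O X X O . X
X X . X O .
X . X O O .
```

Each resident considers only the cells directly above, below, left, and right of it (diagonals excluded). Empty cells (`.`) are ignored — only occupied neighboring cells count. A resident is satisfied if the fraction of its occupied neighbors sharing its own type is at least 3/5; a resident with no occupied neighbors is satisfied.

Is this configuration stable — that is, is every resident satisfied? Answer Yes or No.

(0,0)O 2/2 ok
(0,1)O 1/2 unhappy
(0,3)O 1/1 ok
(0,4)O 2/2 ok
(0,5)O 1/2 unhappy
(1,0)O 1/3 unhappy
(1,1)X 1/3 unhappy
(1,2)X 1/1 ok
(1,5)X 1/2 unhappy
(2,0)X 0/2 unhappy
(2,3)X 0/1 unhappy
(2,5)X 2/2 ok
(3,0)O 0/3 unhappy
(3,1)X 2/3 ok
(3,2)X 1/2 unhappy
(3,3)O 0/3 unhappy
(3,5)X 1/1 ok
(4,0)X 2/3 ok
(4,1)X 2/2 ok
(4,3)X 0/3 unhappy
(4,4)O 1/2 unhappy
(5,0)X 1/1 ok
(5,2)X 0/1 unhappy
(5,3)O 1/3 unhappy
(5,4)O 2/2 ok
For instance (0,1) has only 1/2 same-type neighbors, below 3/5.

No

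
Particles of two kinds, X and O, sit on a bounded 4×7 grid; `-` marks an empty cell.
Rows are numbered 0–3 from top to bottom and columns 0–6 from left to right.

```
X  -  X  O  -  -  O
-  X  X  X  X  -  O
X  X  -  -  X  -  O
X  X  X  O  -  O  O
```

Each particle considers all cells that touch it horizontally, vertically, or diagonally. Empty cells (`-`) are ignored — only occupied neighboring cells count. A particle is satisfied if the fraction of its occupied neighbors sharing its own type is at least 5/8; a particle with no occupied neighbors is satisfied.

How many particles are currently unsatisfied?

Row 0: (0,0)X 1/1 ok · (0,2)X 3/4 ok · (0,3)O 0/4 unhappy · (0,6)O 1/1 ok
Row 1: (1,1)X 5/5 ok · (1,2)X 4/5 ok · (1,3)X 4/5 ok · (1,4)X 2/3 ok · (1,6)O 2/2 ok
Row 2: (2,0)X 4/4 ok · (2,1)X 6/6 ok · (2,4)X 2/4 unhappy · (2,6)O 3/3 ok
Row 3: (3,0)X 3/3 ok · (3,1)X 4/4 ok · (3,2)X 2/3 ok · (3,3)O 0/2 unhappy · (3,5)O 2/3 ok · (3,6)O 2/2 ok
Unsatisfied: (0,3), (2,4), (3,3) — 3 in total.

3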